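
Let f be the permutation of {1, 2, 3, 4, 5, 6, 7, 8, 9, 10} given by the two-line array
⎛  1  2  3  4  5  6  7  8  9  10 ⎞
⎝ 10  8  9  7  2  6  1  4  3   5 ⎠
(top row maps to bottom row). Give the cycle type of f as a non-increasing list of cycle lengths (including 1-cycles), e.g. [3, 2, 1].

[7, 2, 1]

The disjoint cycles are (1 10 5 2 8 4 7)(3 9)(6), with lengths 7, 2, 1 in non-increasing order.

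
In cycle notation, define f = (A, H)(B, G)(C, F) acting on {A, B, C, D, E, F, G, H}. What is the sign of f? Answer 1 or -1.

The cycle lengths are 2, 2, 2, 1, 1.
A cycle of length ℓ contributes ℓ−1 transpositions, so f is a product of 1 + 1 + 1 = 3 transpositions — odd.

-1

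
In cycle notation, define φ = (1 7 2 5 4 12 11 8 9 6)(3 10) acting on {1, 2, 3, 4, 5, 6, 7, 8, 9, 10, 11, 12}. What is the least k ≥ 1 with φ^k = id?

The disjoint cycles have lengths 10, 2.
The order is lcm(10, 2) = 10.

10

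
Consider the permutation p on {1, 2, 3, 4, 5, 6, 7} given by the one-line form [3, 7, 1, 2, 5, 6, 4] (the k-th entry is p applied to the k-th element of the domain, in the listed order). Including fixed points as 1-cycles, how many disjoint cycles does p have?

The cycle decomposition is (1, 3)(2, 7, 4)(5)(6), which has 4 cycles (counting 1-cycles).

4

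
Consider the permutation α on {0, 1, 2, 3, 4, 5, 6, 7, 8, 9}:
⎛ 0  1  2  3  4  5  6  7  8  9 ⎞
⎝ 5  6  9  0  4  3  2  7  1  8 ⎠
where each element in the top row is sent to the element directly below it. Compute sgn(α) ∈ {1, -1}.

In disjoint-cycle form the cycle lengths are 5, 3, 1, 1.
A cycle is odd iff its length is even; α has 0 even-length cycles, so sgn(α) = (−1)^0 and α is even.

1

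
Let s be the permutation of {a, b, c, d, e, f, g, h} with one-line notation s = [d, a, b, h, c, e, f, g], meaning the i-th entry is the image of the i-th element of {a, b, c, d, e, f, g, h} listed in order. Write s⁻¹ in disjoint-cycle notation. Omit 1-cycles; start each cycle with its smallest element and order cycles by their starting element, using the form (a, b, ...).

The cycle decomposition of s is (a, d, h, g, f, e, c, b).
The inverse reverses every cycle; in canonical form, s⁻¹ = (a, b, c, e, f, g, h, d).

(a, b, c, e, f, g, h, d)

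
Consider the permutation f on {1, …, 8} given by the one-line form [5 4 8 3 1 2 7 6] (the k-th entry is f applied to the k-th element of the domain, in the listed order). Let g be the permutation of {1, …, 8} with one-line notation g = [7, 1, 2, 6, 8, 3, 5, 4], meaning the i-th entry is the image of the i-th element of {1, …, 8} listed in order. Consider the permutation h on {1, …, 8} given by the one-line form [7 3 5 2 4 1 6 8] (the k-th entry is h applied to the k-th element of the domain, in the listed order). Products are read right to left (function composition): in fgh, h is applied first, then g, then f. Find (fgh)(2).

4

Apply the permutations in order: h(2) = 3, then g(3) = 2, then f(2) = 4. So (fgh)(2) = 4.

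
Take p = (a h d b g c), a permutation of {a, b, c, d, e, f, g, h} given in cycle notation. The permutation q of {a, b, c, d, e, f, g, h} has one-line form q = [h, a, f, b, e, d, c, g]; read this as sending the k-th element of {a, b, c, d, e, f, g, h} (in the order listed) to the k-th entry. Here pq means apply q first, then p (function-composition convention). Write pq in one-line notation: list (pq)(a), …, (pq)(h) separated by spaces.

d h f g e b a c

For each element, apply q then p: a → h → d; b → a → h; c → f → f; d → b → g; e → e → e; f → d → b; g → c → a; h → g → c.
So pq in one-line form is d h f g e b a c.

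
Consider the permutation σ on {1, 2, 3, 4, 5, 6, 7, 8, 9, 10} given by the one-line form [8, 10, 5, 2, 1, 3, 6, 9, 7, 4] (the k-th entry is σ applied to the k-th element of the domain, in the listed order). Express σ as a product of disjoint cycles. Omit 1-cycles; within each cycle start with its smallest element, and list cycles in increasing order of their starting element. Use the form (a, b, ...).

(1, 8, 9, 7, 6, 3, 5)(2, 10, 4)

Iterating σ from 1 gives 1 → 8 → 9 → 7 → 6 → 3 → 5 → 1; that is the 7-cycle (1, 8, 9, 7, 6, 3, 5).
Repeating from the next unused element and collecting all non-trivial cycles gives (1, 8, 9, 7, 6, 3, 5)(2, 10, 4).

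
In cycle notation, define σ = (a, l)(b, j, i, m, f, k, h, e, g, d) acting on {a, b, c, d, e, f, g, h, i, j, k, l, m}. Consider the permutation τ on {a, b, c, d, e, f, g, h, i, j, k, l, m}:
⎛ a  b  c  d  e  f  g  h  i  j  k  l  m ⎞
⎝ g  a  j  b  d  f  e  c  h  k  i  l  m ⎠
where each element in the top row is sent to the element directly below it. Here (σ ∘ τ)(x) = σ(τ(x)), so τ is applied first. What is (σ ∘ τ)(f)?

k

(σ ∘ τ)(f) = σ(τ(f)). τ(f) = f, then σ(f) = k. So (σ ∘ τ)(f) = k.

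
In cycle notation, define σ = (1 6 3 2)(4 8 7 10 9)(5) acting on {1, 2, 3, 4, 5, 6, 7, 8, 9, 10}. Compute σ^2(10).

10 lies in the 5-cycle (4 8 7 10 9).
Advancing 2 steps from 10: 10 → 9 → 4.

4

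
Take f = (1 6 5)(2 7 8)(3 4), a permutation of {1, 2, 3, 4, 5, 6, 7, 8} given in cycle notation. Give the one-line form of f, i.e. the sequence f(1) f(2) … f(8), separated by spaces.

6 7 4 3 1 5 8 2

Reading each image from the cycles: 1↦6, 2↦7, 3↦4, 4↦3, 5↦1, 6↦5, 7↦8, 8↦2.
So the one-line form is 6 7 4 3 1 5 8 2.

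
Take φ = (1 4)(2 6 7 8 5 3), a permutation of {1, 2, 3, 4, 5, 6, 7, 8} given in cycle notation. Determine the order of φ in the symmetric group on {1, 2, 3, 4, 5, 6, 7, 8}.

6

The disjoint cycles have lengths 6, 2.
Since disjoint cycles commute, ord(φ) = lcm(6, 2) = 6.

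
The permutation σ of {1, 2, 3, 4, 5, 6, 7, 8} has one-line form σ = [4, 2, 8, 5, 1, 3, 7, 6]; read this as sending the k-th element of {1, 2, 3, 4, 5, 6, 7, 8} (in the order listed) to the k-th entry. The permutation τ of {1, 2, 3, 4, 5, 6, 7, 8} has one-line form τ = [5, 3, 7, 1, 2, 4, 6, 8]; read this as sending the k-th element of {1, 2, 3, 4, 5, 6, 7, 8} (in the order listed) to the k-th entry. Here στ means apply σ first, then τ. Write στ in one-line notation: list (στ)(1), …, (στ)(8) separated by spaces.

1 3 8 2 5 7 6 4

For each element, apply σ then τ: 1 → 4 → 1; 2 → 2 → 3; 3 → 8 → 8; 4 → 5 → 2; 5 → 1 → 5; 6 → 3 → 7; 7 → 7 → 6; 8 → 6 → 4.
So στ in one-line form is 1 3 8 2 5 7 6 4.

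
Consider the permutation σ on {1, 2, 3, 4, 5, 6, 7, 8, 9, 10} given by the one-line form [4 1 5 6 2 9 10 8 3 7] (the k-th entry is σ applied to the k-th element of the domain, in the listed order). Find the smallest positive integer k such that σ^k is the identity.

Writing σ as disjoint cycles, the cycle lengths are 7, 2, 1.
The order is lcm(7, 2) = 14.

14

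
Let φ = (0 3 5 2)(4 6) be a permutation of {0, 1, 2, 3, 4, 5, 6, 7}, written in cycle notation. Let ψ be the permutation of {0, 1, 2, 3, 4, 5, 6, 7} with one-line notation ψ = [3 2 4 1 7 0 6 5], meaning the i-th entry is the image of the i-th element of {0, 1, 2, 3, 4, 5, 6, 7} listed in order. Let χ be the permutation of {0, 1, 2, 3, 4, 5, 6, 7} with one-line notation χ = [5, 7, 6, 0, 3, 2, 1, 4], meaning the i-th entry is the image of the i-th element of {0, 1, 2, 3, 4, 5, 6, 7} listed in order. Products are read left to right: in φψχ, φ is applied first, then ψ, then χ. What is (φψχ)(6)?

Apply the permutations in order: φ(6) = 4, then ψ(4) = 7, then χ(7) = 4. So (φψχ)(6) = 4.

4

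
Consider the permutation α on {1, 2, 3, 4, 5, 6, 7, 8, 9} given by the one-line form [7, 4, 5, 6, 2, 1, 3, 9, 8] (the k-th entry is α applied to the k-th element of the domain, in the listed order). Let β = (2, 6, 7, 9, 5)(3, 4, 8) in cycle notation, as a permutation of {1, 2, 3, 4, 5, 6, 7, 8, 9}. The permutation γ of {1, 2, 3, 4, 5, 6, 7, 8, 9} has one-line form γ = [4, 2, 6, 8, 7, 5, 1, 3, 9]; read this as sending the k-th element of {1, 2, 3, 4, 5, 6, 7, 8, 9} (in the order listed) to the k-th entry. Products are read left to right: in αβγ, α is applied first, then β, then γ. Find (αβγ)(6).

(αβγ)(6) = γ(β(α(6))). α(6) = 1, then β(1) = 1, then γ(1) = 4, so the result is 4.

4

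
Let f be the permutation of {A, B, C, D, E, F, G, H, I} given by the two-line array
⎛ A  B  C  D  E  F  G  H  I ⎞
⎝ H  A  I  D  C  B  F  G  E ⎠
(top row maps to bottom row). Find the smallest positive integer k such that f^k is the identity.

The disjoint-cycle form of f has cycle lengths 5, 3, 1.
Since disjoint cycles commute, ord(f) = lcm(5, 3) = 15.

15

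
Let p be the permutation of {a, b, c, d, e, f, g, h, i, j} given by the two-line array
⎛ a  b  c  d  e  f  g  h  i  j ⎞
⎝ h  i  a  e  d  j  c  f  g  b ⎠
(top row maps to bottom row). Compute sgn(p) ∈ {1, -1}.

1

In disjoint-cycle form the cycle lengths are 8, 2.
A cycle of length ℓ contributes ℓ−1 transpositions, so p is a product of 7 + 1 = 8 transpositions — even.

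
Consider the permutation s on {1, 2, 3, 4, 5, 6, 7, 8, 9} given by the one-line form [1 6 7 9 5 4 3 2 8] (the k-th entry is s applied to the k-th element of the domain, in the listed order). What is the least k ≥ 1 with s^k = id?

Writing s as disjoint cycles, the cycle lengths are 5, 2, 1, 1.
Since disjoint cycles commute, ord(s) = lcm(5, 2) = 10.

10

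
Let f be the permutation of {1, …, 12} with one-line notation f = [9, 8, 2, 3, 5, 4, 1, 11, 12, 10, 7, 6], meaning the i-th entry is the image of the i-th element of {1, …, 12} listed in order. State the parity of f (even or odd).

In disjoint-cycle form the cycle lengths are 10, 1, 1.
A cycle is odd iff its length is even; f has 1 even-length cycle, so sgn(f) = (−1)^1 and f is odd.

odd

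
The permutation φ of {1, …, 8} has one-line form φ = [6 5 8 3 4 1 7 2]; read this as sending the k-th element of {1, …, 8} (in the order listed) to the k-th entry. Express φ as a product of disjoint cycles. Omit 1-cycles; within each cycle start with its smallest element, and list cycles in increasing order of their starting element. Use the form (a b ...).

Start at 1 and follow images: 1 → 6 → 1, giving the cycle (1 6).
Continuing from each remaining unvisited element yields (1 6)(2 5 4 3 8).

(1 6)(2 5 4 3 8)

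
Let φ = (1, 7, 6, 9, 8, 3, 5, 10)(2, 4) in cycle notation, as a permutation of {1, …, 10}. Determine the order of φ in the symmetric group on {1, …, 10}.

8

The cycle type of φ is (8, 2).
Since disjoint cycles commute, ord(φ) = lcm(8, 2) = 8.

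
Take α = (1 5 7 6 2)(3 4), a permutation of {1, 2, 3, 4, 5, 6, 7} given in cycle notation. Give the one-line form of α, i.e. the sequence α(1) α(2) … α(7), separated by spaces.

Image by image: 1→5, 2→1, 3→4, 4→3, 5→7, 6→2, 7→6.
So the one-line form is 5 1 4 3 7 2 6.

5 1 4 3 7 2 6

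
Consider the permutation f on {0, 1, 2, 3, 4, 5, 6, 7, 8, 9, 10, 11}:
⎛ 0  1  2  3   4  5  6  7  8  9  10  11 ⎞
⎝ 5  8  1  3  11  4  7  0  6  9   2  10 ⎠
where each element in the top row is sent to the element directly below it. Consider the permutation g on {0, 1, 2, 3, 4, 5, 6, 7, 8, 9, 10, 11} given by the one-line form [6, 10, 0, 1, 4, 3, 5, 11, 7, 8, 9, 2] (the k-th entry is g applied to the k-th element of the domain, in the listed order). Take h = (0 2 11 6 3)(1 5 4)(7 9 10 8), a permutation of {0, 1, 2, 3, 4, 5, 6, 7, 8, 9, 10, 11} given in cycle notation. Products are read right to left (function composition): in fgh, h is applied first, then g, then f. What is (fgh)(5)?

Apply the permutations in order: h(5) = 4, then g(4) = 4, then f(4) = 11. So (fgh)(5) = 11.

11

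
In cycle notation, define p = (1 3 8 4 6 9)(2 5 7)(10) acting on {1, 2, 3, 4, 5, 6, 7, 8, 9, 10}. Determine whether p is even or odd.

The cycle lengths are 6, 3, 1.
A cycle is odd iff its length is even; p has 1 even-length cycle, so sgn(p) = (−1)^1 and p is odd.

odd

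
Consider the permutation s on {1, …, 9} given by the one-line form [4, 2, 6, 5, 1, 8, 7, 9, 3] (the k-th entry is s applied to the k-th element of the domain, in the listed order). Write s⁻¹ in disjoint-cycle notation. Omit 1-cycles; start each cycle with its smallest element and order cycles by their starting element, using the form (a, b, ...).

First write s in disjoint cycles: (1, 4, 5)(3, 6, 8, 9).
Reversing each cycle (and rotating so the smallest element leads) gives s⁻¹ = (1, 5, 4)(3, 9, 8, 6).

(1, 5, 4)(3, 9, 8, 6)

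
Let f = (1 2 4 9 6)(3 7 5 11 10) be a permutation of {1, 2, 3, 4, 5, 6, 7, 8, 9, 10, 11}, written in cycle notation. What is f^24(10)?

11

10 lies in the 5-cycle (3 7 5 11 10).
On a 5-cycle, f^5 is the identity, so f^24 = f^4 there (24 ≡ 4 mod 5).
Stepping 4 places around the cycle: 10 → 3 → 7 → 5 → 11.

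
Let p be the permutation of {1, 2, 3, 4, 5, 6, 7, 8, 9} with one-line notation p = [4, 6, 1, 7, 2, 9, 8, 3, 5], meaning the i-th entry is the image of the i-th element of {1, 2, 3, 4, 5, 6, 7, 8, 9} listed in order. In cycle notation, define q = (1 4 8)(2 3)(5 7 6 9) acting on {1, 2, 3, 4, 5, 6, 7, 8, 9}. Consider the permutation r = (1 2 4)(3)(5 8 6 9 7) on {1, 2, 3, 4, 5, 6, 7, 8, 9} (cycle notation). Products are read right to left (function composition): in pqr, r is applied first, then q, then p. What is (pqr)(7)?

(pqr)(7) = p(q(r(7))). r(7) = 5, then q(5) = 7, then p(7) = 8, so the result is 8.

8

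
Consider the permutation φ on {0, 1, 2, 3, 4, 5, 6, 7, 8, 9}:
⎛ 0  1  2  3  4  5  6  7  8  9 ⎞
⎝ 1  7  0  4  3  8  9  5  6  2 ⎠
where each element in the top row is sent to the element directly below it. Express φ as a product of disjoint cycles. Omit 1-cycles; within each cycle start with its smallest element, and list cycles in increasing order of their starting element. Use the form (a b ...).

Iterating φ from 0 gives 0 → 1 → 7 → 5 → 8 → 6 → 9 → 2 → 0; that is the 8-cycle (0 1 7 5 8 6 9 2).
Continuing from each remaining unvisited element yields (0 1 7 5 8 6 9 2)(3 4).

(0 1 7 5 8 6 9 2)(3 4)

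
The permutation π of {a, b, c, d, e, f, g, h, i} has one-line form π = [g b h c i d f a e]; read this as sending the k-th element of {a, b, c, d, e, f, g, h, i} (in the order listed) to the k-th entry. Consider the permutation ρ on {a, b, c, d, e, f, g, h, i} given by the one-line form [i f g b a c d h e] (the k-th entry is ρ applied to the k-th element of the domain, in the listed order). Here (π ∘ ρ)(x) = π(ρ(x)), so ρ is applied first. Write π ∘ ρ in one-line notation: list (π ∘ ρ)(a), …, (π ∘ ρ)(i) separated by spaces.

Chase each element through ρ then π: a → i → e; b → f → d; c → g → f; d → b → b; e → a → g; f → c → h; g → d → c; h → h → a; i → e → i.
Collecting the images, π ∘ ρ = [e d f b g h c a i].

e d f b g h c a i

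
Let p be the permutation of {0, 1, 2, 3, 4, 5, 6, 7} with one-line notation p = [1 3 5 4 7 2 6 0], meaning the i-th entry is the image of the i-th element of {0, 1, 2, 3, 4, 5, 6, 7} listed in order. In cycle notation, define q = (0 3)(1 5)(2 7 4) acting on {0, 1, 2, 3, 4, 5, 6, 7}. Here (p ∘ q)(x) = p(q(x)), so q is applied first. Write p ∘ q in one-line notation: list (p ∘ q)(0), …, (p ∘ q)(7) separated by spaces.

4 2 0 1 5 3 6 7

(p ∘ q)(x) = p(q(x)). Computing each image: p(q(0)) = p(3) = 4, p(q(1)) = p(5) = 2, p(q(2)) = p(7) = 0, p(q(3)) = p(0) = 1, p(q(4)) = p(2) = 5, p(q(5)) = p(1) = 3, p(q(6)) = p(6) = 6, p(q(7)) = p(4) = 7.
Hence p ∘ q = [4 2 0 1 5 3 6 7].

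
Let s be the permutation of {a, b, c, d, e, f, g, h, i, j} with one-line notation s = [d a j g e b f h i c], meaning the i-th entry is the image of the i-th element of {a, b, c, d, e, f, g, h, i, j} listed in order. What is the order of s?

Writing s as disjoint cycles, the cycle lengths are 5, 2, 1, 1, 1.
Since disjoint cycles commute, ord(s) = lcm(5, 2) = 10.

10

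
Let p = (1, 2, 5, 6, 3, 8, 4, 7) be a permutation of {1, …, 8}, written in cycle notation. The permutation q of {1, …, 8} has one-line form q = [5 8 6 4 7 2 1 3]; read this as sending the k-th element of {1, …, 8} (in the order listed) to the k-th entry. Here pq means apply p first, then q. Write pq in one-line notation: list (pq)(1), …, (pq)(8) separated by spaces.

8 7 3 1 2 6 5 4

For each element, apply p then q: 1 → 2 → 8; 2 → 5 → 7; 3 → 8 → 3; 4 → 7 → 1; 5 → 6 → 2; 6 → 3 → 6; 7 → 1 → 5; 8 → 4 → 4.
Collecting the images, pq = [8 7 3 1 2 6 5 4].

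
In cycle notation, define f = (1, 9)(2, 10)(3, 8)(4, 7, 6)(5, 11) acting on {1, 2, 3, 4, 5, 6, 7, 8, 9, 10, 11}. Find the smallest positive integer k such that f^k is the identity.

The disjoint cycles have lengths 3, 2, 2, 2, 2.
Since disjoint cycles commute, ord(f) = lcm(3, 2, 2, 2, 2) = 6.

6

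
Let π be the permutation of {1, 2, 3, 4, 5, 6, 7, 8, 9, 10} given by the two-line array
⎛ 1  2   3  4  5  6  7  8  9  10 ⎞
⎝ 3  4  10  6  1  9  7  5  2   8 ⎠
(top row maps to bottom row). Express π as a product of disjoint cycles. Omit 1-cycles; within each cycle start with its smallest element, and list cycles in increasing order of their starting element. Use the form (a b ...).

From 1: 1 → 3 → 10 → 8 → 5 → 1, closing the cycle (1 3 10 8 5).
Repeating from the next unused element and collecting all non-trivial cycles gives (1 3 10 8 5)(2 4 6 9).

(1 3 10 8 5)(2 4 6 9)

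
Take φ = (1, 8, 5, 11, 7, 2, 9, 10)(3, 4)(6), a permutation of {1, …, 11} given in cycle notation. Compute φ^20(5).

9

5 lies in the 8-cycle (1, 8, 5, 11, 7, 2, 9, 10).
Powers repeat with period 8 on this cycle, and 20 mod 8 = 4, so φ^20(5) = φ^4(5).
Advancing 4 steps from 5: 5 → 11 → 7 → 2 → 9.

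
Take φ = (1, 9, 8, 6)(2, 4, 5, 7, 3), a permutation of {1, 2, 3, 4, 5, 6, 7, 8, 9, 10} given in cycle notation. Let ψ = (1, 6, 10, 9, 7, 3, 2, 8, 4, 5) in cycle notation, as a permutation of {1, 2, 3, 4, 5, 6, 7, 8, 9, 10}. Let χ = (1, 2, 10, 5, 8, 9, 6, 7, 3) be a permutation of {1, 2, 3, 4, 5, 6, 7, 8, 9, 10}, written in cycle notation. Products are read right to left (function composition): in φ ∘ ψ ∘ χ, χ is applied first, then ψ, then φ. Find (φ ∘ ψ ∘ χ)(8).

(φ ∘ ψ ∘ χ)(8) = φ(ψ(χ(8))). χ(8) = 9, then ψ(9) = 7, then φ(7) = 3, so the result is 3.

3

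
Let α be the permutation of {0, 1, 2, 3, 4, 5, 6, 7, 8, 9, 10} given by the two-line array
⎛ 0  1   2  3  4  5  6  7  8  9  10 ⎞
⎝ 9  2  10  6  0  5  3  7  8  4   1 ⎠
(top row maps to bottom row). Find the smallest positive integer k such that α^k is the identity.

6

Writing α as disjoint cycles, the cycle lengths are 3, 3, 2, 1, 1, 1.
The order of α is the least common multiple of its cycle lengths: lcm(3, 3, 2) = 6.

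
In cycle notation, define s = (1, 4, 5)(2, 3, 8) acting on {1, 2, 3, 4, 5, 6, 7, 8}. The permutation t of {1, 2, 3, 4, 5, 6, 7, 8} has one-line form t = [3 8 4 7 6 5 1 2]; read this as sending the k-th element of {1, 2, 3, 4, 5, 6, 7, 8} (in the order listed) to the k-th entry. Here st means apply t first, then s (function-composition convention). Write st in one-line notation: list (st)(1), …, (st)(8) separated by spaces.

For each element, apply t then s: 1 → 3 → 8; 2 → 8 → 2; 3 → 4 → 5; 4 → 7 → 7; 5 → 6 → 6; 6 → 5 → 1; 7 → 1 → 4; 8 → 2 → 3.
Collecting the images, st = [8 2 5 7 6 1 4 3].

8 2 5 7 6 1 4 3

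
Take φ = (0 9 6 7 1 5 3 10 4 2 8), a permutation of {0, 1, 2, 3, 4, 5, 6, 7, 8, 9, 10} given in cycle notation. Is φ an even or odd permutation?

even

The cycle lengths are 11.
A cycle of length ℓ contributes ℓ−1 transpositions, so φ is a product of 10 transpositions — even.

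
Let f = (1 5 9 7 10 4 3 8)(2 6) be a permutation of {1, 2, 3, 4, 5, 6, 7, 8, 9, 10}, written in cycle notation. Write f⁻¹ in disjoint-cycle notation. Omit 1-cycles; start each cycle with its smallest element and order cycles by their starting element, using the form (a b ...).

(1 8 3 4 10 7 9 5)(2 6)

If f sends a → b within a cycle, f⁻¹ sends b → a; equivalently, reverse each cycle.
Reversing each cycle of f and rotating so the smallest element leads gives (1 8 3 4 10 7 9 5)(2 6).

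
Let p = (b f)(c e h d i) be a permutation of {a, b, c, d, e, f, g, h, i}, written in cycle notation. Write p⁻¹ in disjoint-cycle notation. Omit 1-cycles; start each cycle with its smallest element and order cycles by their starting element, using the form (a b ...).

The inverse reverses each cycle.
Reversing each cycle of p and rotating so the smallest element leads gives (b f)(c i d h e).

(b f)(c i d h e)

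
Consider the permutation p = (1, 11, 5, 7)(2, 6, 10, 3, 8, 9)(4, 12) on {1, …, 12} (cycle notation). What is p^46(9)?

3

9 lies in the 6-cycle (2, 6, 10, 3, 8, 9).
On a 6-cycle, p^6 is the identity, so p^46 = p^4 there (46 ≡ 4 mod 6).
Advancing 4 steps from 9: 9 → 2 → 6 → 10 → 3.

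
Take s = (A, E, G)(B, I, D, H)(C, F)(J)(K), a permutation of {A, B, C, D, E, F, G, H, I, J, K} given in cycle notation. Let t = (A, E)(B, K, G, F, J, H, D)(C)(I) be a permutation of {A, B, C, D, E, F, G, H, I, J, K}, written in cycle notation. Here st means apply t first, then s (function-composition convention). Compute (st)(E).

E

First apply t: t(E) = A, then s(A) = E. Thus (st)(E) = E.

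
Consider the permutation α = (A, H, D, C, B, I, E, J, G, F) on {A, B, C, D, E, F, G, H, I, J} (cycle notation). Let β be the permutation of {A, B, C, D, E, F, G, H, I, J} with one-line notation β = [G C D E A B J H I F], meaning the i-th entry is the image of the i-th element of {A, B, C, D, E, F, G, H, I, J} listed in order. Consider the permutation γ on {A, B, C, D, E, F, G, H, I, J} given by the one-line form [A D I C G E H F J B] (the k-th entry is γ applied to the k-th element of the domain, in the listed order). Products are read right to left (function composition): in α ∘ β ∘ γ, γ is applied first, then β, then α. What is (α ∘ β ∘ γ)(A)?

(α ∘ β ∘ γ)(A) = α(β(γ(A))). γ(A) = A, then β(A) = G, then α(G) = F, so the result is F.

F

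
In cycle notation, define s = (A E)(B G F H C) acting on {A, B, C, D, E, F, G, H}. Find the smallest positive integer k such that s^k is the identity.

The disjoint cycles have lengths 5, 2, 1.
The order of s is the least common multiple of its cycle lengths: lcm(5, 2) = 10.

10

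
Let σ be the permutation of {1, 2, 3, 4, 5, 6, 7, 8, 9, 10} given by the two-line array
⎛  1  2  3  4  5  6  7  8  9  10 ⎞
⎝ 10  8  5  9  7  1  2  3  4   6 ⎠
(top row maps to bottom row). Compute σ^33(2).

Tracing 2 → 8 → … returns to 2 after 5 steps, so 2 lies in a 5-cycle (2, 8, 3, 5, 7).
Powers repeat with period 5 on this cycle, and 33 mod 5 = 3, so σ^33(2) = σ^3(2).
Stepping 3 places around the cycle: 2 → 8 → 3 → 5.

5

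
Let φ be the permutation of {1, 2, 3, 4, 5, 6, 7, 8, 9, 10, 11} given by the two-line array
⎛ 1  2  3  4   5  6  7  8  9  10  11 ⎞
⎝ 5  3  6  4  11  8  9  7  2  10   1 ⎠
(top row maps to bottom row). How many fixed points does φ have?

2

The fixed points (elements with φ(x) = x) are {4, 10}, so there are 2.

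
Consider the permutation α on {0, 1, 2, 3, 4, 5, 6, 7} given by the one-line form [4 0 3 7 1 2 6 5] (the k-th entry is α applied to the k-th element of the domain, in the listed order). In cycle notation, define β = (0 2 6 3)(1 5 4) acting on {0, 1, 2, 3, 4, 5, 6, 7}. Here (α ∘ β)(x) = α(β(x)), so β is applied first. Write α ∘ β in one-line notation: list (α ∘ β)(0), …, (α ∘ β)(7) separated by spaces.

3 2 6 4 0 1 7 5

(α ∘ β)(x) = α(β(x)). Computing each image: α(β(0)) = α(2) = 3, α(β(1)) = α(5) = 2, α(β(2)) = α(6) = 6, α(β(3)) = α(0) = 4, α(β(4)) = α(1) = 0, α(β(5)) = α(4) = 1, α(β(6)) = α(3) = 7, α(β(7)) = α(7) = 5.
Hence α ∘ β = [3 2 6 4 0 1 7 5].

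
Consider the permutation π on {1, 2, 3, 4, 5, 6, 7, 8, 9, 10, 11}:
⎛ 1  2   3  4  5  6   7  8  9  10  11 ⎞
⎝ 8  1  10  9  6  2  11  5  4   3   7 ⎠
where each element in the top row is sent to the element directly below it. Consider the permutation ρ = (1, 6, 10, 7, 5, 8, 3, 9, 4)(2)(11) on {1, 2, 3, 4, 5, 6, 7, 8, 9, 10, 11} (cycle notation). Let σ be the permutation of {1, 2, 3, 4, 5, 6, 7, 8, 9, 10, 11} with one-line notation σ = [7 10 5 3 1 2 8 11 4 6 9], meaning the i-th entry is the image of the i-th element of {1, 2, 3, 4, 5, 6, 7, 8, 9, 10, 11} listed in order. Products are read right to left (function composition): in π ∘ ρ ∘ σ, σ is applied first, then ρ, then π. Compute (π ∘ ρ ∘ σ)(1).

6

Apply the permutations in order: σ(1) = 7, then ρ(7) = 5, then π(5) = 6. So (π ∘ ρ ∘ σ)(1) = 6.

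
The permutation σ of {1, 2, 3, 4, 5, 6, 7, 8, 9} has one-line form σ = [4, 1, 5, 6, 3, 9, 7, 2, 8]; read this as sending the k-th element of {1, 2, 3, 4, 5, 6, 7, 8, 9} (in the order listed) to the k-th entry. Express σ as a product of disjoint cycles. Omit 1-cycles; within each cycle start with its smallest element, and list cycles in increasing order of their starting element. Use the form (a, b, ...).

Iterating σ from 1 gives 1 → 4 → 6 → 9 → 8 → 2 → 1; that is the 6-cycle (1, 4, 6, 9, 8, 2).
Repeating from the next unused element and collecting all non-trivial cycles gives (1, 4, 6, 9, 8, 2)(3, 5).

(1, 4, 6, 9, 8, 2)(3, 5)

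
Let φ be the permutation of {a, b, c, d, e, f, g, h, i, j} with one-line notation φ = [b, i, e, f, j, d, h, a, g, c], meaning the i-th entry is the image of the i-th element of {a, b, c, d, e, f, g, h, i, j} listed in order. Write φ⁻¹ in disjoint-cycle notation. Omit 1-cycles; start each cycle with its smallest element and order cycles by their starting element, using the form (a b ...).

First write φ in disjoint cycles: (a b i g h)(c e j)(d f).
The inverse reverses every cycle; in canonical form, φ⁻¹ = (a h g i b)(c j e)(d f).

(a h g i b)(c j e)(d f)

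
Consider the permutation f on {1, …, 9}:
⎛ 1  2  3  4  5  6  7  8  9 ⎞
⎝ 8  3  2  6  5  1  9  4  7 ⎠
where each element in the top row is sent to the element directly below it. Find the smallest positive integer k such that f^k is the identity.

4

Decomposing into disjoint cycles gives cycle lengths 4, 2, 2, 1.
The order is lcm(4, 2, 2) = 4.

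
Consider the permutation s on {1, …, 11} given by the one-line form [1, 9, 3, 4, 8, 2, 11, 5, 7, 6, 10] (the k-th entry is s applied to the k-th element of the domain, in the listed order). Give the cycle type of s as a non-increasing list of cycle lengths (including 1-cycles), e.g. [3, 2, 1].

[6, 2, 1, 1, 1]

The disjoint cycles are (1)(2, 9, 7, 11, 10, 6)(3)(4)(5, 8), with lengths 6, 2, 1, 1, 1 in non-increasing order.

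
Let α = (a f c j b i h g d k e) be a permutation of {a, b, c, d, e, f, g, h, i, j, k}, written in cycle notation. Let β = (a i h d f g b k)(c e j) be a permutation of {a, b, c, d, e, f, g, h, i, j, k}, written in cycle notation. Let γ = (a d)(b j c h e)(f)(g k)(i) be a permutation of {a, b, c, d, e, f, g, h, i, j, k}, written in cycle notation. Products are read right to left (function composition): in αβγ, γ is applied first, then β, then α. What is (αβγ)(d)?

Apply the permutations in order: γ(d) = a, then β(a) = i, then α(i) = h. So (αβγ)(d) = h.

h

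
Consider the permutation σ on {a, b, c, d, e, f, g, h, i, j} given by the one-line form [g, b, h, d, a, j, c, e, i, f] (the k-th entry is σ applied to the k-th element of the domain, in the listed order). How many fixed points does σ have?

3

The fixed points (elements with σ(x) = x) are {b, d, i}, so there are 3.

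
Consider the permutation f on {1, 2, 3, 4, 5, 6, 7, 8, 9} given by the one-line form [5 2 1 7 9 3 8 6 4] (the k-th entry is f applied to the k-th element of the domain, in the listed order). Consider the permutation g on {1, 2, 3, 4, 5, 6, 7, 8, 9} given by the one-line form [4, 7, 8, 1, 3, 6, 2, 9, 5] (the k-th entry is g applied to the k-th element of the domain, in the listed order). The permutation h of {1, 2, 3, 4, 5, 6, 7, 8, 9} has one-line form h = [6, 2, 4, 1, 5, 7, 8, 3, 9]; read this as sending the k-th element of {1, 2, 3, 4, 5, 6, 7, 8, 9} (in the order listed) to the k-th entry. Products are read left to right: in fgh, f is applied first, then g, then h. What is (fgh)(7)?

(fgh)(7) = h(g(f(7))). f(7) = 8, then g(8) = 9, then h(9) = 9, so the result is 9.

9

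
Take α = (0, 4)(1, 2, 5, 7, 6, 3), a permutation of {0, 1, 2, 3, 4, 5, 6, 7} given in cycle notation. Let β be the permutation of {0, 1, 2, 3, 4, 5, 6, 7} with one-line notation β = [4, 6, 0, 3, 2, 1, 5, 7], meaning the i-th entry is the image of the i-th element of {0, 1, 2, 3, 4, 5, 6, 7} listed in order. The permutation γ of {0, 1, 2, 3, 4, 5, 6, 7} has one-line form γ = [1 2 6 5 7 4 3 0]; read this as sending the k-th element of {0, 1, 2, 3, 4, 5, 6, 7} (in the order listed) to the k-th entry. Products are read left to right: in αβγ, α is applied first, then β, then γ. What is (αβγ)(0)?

(αβγ)(0) = γ(β(α(0))). α(0) = 4, then β(4) = 2, then γ(2) = 6, so the result is 6.

6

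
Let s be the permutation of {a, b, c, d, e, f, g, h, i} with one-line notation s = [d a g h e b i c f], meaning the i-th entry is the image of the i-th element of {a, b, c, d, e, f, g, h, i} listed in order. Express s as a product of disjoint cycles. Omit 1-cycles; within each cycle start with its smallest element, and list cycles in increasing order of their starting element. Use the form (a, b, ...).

Iterating s from a gives a → d → h → c → g → i → f → b → a; that is the 8-cycle (a, d, h, c, g, i, f, b).
Continuing from each remaining unvisited element yields (a, d, h, c, g, i, f, b).

(a, d, h, c, g, i, f, b)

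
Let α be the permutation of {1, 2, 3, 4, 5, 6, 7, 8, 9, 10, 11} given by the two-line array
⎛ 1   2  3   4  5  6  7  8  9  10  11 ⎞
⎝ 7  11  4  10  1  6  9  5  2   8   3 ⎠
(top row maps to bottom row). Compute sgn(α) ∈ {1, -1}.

In disjoint-cycle form the cycle lengths are 10, 1.
A cycle is odd iff its length is even; α has 1 even-length cycle, so sgn(α) = (−1)^1 and α is odd.

-1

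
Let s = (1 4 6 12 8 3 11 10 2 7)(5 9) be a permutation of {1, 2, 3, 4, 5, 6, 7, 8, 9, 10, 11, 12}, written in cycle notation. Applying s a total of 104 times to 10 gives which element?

4

10 lies in the 10-cycle (1 4 6 12 8 3 11 10 2 7).
On a 10-cycle, s^10 is the identity, so s^104 = s^4 there (104 ≡ 4 mod 10).
Stepping 4 places around the cycle: 10 → 2 → 7 → 1 → 4.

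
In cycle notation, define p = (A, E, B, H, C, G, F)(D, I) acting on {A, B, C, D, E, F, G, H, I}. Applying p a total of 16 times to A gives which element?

A lies in the 7-cycle (A, E, B, H, C, G, F).
Since the cycle has length 7, p^16 acts on it the same as p^2 (16 mod 7 = 2).
Advancing 2 steps from A: A → E → B.

B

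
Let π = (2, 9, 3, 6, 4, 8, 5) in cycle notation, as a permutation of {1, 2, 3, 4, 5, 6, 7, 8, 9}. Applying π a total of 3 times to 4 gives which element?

4 lies in the 7-cycle (2, 9, 3, 6, 4, 8, 5).
Advancing 3 steps from 4: 4 → 8 → 5 → 2.

2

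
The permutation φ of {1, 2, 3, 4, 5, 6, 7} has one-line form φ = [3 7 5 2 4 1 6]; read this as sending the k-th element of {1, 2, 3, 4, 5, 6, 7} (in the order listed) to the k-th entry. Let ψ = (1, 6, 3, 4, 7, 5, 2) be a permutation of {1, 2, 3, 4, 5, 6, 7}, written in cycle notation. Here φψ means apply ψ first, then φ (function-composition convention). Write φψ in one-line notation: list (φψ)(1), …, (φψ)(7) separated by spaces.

1 3 2 6 7 5 4

For each element, apply ψ then φ: 1 → 6 → 1; 2 → 1 → 3; 3 → 4 → 2; 4 → 7 → 6; 5 → 2 → 7; 6 → 3 → 5; 7 → 5 → 4.
So φψ in one-line form is 1 3 2 6 7 5 4.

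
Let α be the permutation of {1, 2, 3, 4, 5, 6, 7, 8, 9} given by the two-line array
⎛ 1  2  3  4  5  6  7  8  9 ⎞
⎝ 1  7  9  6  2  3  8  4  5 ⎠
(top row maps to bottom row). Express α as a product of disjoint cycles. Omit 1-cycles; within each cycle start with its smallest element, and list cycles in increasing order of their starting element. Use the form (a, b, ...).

From 2: 2 → 7 → 8 → 4 → 6 → 3 → 9 → 5 → 2, closing the cycle (2, 7, 8, 4, 6, 3, 9, 5).
Continuing from each remaining unvisited element yields (2, 7, 8, 4, 6, 3, 9, 5).

(2, 7, 8, 4, 6, 3, 9, 5)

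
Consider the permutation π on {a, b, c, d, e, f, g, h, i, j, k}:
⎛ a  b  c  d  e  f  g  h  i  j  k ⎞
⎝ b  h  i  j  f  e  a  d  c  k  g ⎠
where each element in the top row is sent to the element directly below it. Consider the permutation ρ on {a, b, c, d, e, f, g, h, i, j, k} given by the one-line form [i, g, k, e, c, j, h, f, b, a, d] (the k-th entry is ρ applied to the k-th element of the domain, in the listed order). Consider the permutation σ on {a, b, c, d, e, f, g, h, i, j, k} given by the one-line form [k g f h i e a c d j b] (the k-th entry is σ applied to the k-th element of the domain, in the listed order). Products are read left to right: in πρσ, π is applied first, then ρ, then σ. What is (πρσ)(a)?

a

(πρσ)(a) = σ(ρ(π(a))). π(a) = b, then ρ(b) = g, then σ(g) = a, so the result is a.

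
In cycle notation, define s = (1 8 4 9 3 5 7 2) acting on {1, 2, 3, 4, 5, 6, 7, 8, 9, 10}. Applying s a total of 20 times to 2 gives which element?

2 lies in the 8-cycle (1 8 4 9 3 5 7 2).
Since the cycle has length 8, s^20 acts on it the same as s^4 (20 mod 8 = 4).
Advancing 4 steps from 2: 2 → 1 → 8 → 4 → 9.

9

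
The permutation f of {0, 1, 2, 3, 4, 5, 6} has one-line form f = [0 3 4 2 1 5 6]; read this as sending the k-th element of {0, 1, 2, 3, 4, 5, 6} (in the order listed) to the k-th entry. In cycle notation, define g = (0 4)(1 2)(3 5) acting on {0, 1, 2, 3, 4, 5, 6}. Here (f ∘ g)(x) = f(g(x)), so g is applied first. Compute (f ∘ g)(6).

g(6) = 6, then f(6) = 6; composing gives (f ∘ g)(6) = 6.

6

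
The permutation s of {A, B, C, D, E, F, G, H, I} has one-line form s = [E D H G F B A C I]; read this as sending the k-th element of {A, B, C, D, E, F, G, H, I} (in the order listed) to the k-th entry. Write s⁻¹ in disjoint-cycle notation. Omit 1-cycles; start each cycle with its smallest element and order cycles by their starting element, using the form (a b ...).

First write s in disjoint cycles: (A E F B D G)(C H).
The inverse reverses every cycle; in canonical form, s⁻¹ = (A G D B F E)(C H).

(A G D B F E)(C H)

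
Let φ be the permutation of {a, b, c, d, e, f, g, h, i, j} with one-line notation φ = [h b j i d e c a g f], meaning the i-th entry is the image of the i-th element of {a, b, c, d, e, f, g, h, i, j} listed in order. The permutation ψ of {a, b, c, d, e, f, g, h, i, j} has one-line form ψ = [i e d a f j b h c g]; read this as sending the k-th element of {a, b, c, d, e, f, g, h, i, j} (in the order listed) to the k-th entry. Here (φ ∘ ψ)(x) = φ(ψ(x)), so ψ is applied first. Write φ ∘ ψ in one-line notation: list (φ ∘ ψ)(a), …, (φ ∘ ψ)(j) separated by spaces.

(φ ∘ ψ)(x) = φ(ψ(x)). Computing each image: φ(ψ(a)) = φ(i) = g, φ(ψ(b)) = φ(e) = d, φ(ψ(c)) = φ(d) = i, φ(ψ(d)) = φ(a) = h, φ(ψ(e)) = φ(f) = e, φ(ψ(f)) = φ(j) = f, φ(ψ(g)) = φ(b) = b, φ(ψ(h)) = φ(h) = a, φ(ψ(i)) = φ(c) = j, φ(ψ(j)) = φ(g) = c.
Hence φ ∘ ψ = [g d i h e f b a j c].

g d i h e f b a j c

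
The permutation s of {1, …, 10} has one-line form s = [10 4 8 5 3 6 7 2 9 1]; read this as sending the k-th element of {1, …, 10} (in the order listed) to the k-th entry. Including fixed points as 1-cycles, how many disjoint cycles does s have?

The cycle decomposition is (1 10)(2 4 5 3 8)(6)(7)(9), which has 5 cycles (counting 1-cycles).

5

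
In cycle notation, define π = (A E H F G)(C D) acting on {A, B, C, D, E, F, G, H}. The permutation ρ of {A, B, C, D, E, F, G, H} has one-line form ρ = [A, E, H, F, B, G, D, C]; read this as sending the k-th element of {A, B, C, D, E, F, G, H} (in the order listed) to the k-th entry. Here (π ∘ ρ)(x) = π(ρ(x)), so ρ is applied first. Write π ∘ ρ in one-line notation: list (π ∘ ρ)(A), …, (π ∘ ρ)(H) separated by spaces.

(π ∘ ρ)(x) = π(ρ(x)). Computing each image: π(ρ(A)) = π(A) = E, π(ρ(B)) = π(E) = H, π(ρ(C)) = π(H) = F, π(ρ(D)) = π(F) = G, π(ρ(E)) = π(B) = B, π(ρ(F)) = π(G) = A, π(ρ(G)) = π(D) = C, π(ρ(H)) = π(C) = D.
Hence π ∘ ρ = [E H F G B A C D].

E H F G B A C D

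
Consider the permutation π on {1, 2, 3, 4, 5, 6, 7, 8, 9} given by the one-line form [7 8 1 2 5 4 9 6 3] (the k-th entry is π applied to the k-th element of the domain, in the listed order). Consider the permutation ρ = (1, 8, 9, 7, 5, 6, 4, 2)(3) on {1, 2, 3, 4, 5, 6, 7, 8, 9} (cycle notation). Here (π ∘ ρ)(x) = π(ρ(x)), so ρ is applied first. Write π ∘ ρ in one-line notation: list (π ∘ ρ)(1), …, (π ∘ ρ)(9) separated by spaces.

6 7 1 8 4 2 5 3 9

(π ∘ ρ)(x) = π(ρ(x)). Computing each image: π(ρ(1)) = π(8) = 6, π(ρ(2)) = π(1) = 7, π(ρ(3)) = π(3) = 1, π(ρ(4)) = π(2) = 8, π(ρ(5)) = π(6) = 4, π(ρ(6)) = π(4) = 2, π(ρ(7)) = π(5) = 5, π(ρ(8)) = π(9) = 3, π(ρ(9)) = π(7) = 9.
Hence π ∘ ρ = [6 7 1 8 4 2 5 3 9].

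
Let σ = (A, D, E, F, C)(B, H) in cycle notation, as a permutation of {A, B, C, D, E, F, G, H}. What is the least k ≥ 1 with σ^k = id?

10

The cycle type of σ is (5, 2, 1).
The order of σ is the least common multiple of its cycle lengths: lcm(5, 2) = 10.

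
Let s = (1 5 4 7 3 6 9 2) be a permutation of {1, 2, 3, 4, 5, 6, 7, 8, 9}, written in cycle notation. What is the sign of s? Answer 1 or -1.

-1

The cycle lengths are 8, 1.
A cycle is odd iff its length is even; s has 1 even-length cycle, so sgn(s) = (−1)^1 and s is odd.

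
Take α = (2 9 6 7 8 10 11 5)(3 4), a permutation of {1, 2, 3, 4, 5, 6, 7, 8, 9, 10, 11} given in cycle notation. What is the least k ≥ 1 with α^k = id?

The disjoint cycles have lengths 8, 2, 1.
Since disjoint cycles commute, ord(α) = lcm(8, 2) = 8.

8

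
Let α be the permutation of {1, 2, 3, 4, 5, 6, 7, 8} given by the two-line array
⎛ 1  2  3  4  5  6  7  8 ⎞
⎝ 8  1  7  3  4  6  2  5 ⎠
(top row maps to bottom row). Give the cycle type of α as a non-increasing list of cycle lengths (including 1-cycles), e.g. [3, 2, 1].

[7, 1]

The disjoint cycles are (1 8 5 4 3 7 2)(6), with lengths 7, 1 in non-increasing order.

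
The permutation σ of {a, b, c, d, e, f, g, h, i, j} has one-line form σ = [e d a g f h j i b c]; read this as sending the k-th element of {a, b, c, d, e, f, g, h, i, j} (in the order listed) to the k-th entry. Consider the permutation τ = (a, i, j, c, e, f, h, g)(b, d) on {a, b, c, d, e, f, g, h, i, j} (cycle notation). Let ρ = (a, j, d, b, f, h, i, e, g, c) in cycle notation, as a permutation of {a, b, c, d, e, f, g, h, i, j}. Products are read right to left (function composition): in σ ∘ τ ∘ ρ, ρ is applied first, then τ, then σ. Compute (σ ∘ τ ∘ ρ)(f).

Apply the permutations in order: ρ(f) = h, then τ(h) = g, then σ(g) = j. So (σ ∘ τ ∘ ρ)(f) = j.

j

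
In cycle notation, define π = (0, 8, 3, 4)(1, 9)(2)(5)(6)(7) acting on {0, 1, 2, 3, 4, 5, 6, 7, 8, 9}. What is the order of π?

4

The disjoint cycles have lengths 4, 2, 1, 1, 1, 1.
The order of π is the least common multiple of its cycle lengths: lcm(4, 2) = 4.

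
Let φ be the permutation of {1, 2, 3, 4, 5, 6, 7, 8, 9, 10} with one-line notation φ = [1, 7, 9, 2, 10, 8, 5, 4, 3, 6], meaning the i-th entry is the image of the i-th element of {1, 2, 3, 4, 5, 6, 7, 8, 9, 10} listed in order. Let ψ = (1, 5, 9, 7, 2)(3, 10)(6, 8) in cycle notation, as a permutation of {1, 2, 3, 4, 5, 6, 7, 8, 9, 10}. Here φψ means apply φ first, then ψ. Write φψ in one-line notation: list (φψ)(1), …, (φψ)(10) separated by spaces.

5 2 7 1 3 6 9 4 10 8

Chase each element through φ then ψ: 1 → 1 → 5; 2 → 7 → 2; 3 → 9 → 7; 4 → 2 → 1; 5 → 10 → 3; 6 → 8 → 6; 7 → 5 → 9; 8 → 4 → 4; 9 → 3 → 10; 10 → 6 → 8.
So φψ in one-line form is 5 2 7 1 3 6 9 4 10 8.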